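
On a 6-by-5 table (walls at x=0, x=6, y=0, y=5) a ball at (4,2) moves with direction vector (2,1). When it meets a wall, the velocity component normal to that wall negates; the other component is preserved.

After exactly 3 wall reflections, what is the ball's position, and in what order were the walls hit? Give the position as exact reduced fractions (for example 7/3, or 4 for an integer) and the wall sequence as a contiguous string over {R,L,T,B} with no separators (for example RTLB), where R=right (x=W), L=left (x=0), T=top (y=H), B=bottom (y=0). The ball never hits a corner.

1. t=1 → R at (6,3); v=(-2,1)
2. t=2 → T at (2,5); v=(-2,-1)
3. t=1 → L at (0,4); v=(2,-1)

Final position: (0,4)
Wall sequence: RTL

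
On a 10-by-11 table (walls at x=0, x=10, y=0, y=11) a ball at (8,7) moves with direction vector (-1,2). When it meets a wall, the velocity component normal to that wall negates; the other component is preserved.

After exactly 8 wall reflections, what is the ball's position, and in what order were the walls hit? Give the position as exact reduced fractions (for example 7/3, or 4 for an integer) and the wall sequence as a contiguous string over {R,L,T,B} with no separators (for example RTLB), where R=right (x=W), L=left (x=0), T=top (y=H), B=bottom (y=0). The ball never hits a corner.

Final position: (0,3)
Wall sequence: TBLTRBTL

1. t=2 → T at (6,11); v=(-1,-2)
2. t=11/2 → B at (1/2,0); v=(-1,2)
3. t=1/2 → L at (0,1); v=(1,2)
4. t=5 → T at (5,11); v=(1,-2)
5. t=5 → R at (10,1); v=(-1,-2)
6. t=1/2 → B at (19/2,0); v=(-1,2)
7. t=11/2 → T at (4,11); v=(-1,-2)
8. t=4 → L at (0,3); v=(1,-2)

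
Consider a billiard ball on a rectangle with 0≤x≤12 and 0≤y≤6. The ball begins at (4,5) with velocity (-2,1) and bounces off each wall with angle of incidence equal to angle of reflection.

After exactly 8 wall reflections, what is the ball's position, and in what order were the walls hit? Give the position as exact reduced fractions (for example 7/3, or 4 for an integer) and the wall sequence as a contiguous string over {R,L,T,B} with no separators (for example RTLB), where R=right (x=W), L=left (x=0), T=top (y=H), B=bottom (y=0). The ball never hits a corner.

Final position: (12,1)
Wall sequence: TLBRTLBR

1. t=1 → T at (2,6); v=(-2,-1)
2. t=1 → L at (0,5); v=(2,-1)
3. t=5 → B at (10,0); v=(2,1)
4. t=1 → R at (12,1); v=(-2,1)
5. t=5 → T at (2,6); v=(-2,-1)
6. t=1 → L at (0,5); v=(2,-1)
7. t=5 → B at (10,0); v=(2,1)
8. t=1 → R at (12,1); v=(-2,1)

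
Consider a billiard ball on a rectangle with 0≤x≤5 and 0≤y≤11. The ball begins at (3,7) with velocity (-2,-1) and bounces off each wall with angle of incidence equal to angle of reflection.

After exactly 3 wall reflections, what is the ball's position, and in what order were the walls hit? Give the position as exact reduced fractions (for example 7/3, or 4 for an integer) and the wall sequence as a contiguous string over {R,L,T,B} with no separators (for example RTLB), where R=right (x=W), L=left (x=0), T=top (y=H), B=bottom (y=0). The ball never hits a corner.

1. t=3/2 → L at (0,11/2); v=(2,-1)
2. t=5/2 → R at (5,3); v=(-2,-1)
3. t=5/2 → L at (0,1/2); v=(2,-1)

Final position: (0,1/2)
Wall sequence: LRL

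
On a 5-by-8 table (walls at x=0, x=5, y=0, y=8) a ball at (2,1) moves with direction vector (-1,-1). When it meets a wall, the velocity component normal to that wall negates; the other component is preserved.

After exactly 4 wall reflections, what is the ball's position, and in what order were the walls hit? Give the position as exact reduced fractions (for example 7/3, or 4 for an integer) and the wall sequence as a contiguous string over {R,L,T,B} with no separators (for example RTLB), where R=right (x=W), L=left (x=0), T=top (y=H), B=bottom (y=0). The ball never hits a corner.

Final position: (3,8)
Wall sequence: BLRT

1. t=1 → B at (1,0); v=(-1,1)
2. t=1 → L at (0,1); v=(1,1)
3. t=5 → R at (5,6); v=(-1,1)
4. t=2 → T at (3,8); v=(-1,-1)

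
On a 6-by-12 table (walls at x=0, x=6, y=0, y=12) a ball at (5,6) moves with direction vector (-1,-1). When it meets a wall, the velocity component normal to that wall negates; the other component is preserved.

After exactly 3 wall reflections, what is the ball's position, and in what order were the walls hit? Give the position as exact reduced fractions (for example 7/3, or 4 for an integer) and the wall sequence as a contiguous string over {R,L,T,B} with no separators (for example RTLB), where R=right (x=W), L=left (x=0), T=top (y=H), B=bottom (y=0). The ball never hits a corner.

1. t=5 → L at (0,1); v=(1,-1)
2. t=1 → B at (1,0); v=(1,1)
3. t=5 → R at (6,5); v=(-1,1)

Final position: (6,5)
Wall sequence: LBR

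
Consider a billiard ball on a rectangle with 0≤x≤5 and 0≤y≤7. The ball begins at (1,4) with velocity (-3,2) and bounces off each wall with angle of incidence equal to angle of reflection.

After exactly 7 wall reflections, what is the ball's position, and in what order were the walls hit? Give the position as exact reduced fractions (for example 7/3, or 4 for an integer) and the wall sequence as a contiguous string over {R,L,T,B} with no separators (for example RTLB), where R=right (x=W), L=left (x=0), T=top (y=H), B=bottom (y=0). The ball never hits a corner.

1. t=1/3 → L at (0,14/3); v=(3,2)
2. t=7/6 → T at (7/2,7); v=(3,-2)
3. t=1/2 → R at (5,6); v=(-3,-2)
4. t=5/3 → L at (0,8/3); v=(3,-2)
5. t=4/3 → B at (4,0); v=(3,2)
6. t=1/3 → R at (5,2/3); v=(-3,2)
7. t=5/3 → L at (0,4); v=(3,2)

Final position: (0,4)
Wall sequence: LTRLBRL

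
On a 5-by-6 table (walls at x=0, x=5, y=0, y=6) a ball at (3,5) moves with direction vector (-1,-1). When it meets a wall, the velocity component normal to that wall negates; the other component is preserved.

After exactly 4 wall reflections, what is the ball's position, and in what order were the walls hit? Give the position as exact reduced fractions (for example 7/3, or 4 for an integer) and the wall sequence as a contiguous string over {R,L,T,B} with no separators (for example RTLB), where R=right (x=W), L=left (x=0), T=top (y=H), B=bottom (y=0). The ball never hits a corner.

Final position: (2,6)
Wall sequence: LBRT

1. t=3 → L at (0,2); v=(1,-1)
2. t=2 → B at (2,0); v=(1,1)
3. t=3 → R at (5,3); v=(-1,1)
4. t=3 → T at (2,6); v=(-1,-1)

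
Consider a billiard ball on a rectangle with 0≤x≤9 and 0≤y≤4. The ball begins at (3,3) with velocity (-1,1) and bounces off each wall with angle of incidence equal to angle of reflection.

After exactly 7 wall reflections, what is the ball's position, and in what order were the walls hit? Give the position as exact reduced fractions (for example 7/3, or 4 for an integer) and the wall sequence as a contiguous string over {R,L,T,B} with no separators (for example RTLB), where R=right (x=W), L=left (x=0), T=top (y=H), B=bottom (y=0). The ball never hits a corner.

1. t=1 → T at (2,4); v=(-1,-1)
2. t=2 → L at (0,2); v=(1,-1)
3. t=2 → B at (2,0); v=(1,1)
4. t=4 → T at (6,4); v=(1,-1)
5. t=3 → R at (9,1); v=(-1,-1)
6. t=1 → B at (8,0); v=(-1,1)
7. t=4 → T at (4,4); v=(-1,-1)

Final position: (4,4)
Wall sequence: TLBTRBT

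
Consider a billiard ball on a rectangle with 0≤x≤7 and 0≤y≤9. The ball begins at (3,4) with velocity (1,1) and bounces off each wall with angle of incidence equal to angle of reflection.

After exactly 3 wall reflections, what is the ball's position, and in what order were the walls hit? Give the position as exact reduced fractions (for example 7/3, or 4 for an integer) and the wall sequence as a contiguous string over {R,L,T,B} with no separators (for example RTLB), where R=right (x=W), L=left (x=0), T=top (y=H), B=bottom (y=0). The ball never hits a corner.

1. t=4 → R at (7,8); v=(-1,1)
2. t=1 → T at (6,9); v=(-1,-1)
3. t=6 → L at (0,3); v=(1,-1)

Final position: (0,3)
Wall sequence: RTL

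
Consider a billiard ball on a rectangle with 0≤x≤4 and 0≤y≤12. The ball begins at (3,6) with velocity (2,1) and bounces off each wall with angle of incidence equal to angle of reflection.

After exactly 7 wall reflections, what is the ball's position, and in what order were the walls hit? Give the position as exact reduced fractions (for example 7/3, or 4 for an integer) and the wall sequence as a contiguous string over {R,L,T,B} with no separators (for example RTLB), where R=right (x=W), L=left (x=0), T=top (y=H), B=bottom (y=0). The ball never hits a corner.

Final position: (0,15/2)
Wall sequence: RLRTLRL

1. t=1/2 → R at (4,13/2); v=(-2,1)
2. t=2 → L at (0,17/2); v=(2,1)
3. t=2 → R at (4,21/2); v=(-2,1)
4. t=3/2 → T at (1,12); v=(-2,-1)
5. t=1/2 → L at (0,23/2); v=(2,-1)
6. t=2 → R at (4,19/2); v=(-2,-1)
7. t=2 → L at (0,15/2); v=(2,-1)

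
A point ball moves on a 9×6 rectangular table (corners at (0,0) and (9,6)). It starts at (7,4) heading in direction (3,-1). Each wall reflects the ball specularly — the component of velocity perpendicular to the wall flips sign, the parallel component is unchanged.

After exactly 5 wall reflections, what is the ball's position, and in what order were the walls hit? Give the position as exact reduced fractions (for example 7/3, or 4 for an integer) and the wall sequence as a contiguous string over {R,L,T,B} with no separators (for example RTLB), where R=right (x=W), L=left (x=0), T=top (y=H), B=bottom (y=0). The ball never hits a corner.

Final position: (0,17/3)
Wall sequence: RLBRL

1. t=2/3 → R at (9,10/3); v=(-3,-1)
2. t=3 → L at (0,1/3); v=(3,-1)
3. t=1/3 → B at (1,0); v=(3,1)
4. t=8/3 → R at (9,8/3); v=(-3,1)
5. t=3 → L at (0,17/3); v=(3,1)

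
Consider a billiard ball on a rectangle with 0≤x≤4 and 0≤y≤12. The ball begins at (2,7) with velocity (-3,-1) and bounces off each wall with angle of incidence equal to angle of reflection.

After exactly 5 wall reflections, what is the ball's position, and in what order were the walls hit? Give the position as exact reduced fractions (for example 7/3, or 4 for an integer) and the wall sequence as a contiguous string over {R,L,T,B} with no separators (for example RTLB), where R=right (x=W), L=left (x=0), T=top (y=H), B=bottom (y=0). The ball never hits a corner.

1. t=2/3 → L at (0,19/3); v=(3,-1)
2. t=4/3 → R at (4,5); v=(-3,-1)
3. t=4/3 → L at (0,11/3); v=(3,-1)
4. t=4/3 → R at (4,7/3); v=(-3,-1)
5. t=4/3 → L at (0,1); v=(3,-1)

Final position: (0,1)
Wall sequence: LRLRL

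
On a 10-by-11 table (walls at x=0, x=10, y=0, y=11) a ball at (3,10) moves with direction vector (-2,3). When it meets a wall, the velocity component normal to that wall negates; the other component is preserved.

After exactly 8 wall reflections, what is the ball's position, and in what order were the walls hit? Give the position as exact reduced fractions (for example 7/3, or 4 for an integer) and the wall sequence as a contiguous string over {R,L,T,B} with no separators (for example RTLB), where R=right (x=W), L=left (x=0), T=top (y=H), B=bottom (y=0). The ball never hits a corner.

1. t=1/3 → T at (7/3,11); v=(-2,-3)
2. t=7/6 → L at (0,15/2); v=(2,-3)
3. t=5/2 → B at (5,0); v=(2,3)
4. t=5/2 → R at (10,15/2); v=(-2,3)
5. t=7/6 → T at (23/3,11); v=(-2,-3)
6. t=11/3 → B at (1/3,0); v=(-2,3)
7. t=1/6 → L at (0,1/2); v=(2,3)
8. t=7/2 → T at (7,11); v=(2,-3)

Final position: (7,11)
Wall sequence: TLBRTBLT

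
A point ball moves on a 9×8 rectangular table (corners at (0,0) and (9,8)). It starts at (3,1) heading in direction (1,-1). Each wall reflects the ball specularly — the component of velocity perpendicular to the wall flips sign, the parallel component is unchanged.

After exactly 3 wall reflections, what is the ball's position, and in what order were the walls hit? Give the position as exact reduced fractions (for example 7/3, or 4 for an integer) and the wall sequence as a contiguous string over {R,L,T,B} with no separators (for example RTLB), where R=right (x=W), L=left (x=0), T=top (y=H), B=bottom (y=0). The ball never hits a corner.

Final position: (6,8)
Wall sequence: BRT

1. t=1 → B at (4,0); v=(1,1)
2. t=5 → R at (9,5); v=(-1,1)
3. t=3 → T at (6,8); v=(-1,-1)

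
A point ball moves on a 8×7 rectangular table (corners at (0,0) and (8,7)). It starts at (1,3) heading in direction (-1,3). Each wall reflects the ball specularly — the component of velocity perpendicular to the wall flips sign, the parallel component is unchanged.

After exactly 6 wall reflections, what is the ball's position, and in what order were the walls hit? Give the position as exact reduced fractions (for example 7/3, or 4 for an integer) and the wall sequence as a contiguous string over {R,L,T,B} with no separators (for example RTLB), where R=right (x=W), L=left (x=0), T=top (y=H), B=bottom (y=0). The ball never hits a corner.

1. t=1 → L at (0,6); v=(1,3)
2. t=1/3 → T at (1/3,7); v=(1,-3)
3. t=7/3 → B at (8/3,0); v=(1,3)
4. t=7/3 → T at (5,7); v=(1,-3)
5. t=7/3 → B at (22/3,0); v=(1,3)
6. t=2/3 → R at (8,2); v=(-1,3)

Final position: (8,2)
Wall sequence: LTBTBR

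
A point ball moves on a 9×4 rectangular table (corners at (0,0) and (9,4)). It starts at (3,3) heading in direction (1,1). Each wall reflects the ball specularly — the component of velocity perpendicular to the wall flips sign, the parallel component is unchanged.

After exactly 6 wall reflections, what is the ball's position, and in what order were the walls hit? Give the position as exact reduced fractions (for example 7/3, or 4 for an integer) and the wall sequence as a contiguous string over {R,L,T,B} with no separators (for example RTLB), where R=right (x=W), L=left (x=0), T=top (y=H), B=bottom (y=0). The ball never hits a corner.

1. t=1 → T at (4,4); v=(1,-1)
2. t=4 → B at (8,0); v=(1,1)
3. t=1 → R at (9,1); v=(-1,1)
4. t=3 → T at (6,4); v=(-1,-1)
5. t=4 → B at (2,0); v=(-1,1)
6. t=2 → L at (0,2); v=(1,1)

Final position: (0,2)
Wall sequence: TBRTBL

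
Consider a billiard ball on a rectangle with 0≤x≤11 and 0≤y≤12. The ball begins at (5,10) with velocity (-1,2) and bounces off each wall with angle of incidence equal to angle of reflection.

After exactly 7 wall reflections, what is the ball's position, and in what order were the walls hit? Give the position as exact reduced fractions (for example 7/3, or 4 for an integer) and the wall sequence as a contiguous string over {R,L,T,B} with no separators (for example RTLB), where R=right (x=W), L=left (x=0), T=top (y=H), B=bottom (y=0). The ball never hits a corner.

Final position: (2,12)
Wall sequence: TLBTRBT

1. t=1 → T at (4,12); v=(-1,-2)
2. t=4 → L at (0,4); v=(1,-2)
3. t=2 → B at (2,0); v=(1,2)
4. t=6 → T at (8,12); v=(1,-2)
5. t=3 → R at (11,6); v=(-1,-2)
6. t=3 → B at (8,0); v=(-1,2)
7. t=6 → T at (2,12); v=(-1,-2)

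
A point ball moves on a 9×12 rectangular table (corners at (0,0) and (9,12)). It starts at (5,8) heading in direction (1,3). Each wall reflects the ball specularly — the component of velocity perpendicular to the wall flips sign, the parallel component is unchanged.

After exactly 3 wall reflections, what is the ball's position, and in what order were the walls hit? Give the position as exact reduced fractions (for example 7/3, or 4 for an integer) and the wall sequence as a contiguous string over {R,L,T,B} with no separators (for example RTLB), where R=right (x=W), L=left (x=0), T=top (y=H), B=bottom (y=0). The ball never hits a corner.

1. t=4/3 → T at (19/3,12); v=(1,-3)
2. t=8/3 → R at (9,4); v=(-1,-3)
3. t=4/3 → B at (23/3,0); v=(-1,3)

Final position: (23/3,0)
Wall sequence: TRB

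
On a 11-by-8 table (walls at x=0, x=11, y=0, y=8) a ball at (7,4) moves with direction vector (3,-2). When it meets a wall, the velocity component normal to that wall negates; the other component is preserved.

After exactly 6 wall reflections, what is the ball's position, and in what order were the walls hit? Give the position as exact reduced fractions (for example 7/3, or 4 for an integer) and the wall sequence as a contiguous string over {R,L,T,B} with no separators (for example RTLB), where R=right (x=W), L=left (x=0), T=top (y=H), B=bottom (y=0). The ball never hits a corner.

Final position: (7,0)
Wall sequence: RBLTRB

1. t=4/3 → R at (11,4/3); v=(-3,-2)
2. t=2/3 → B at (9,0); v=(-3,2)
3. t=3 → L at (0,6); v=(3,2)
4. t=1 → T at (3,8); v=(3,-2)
5. t=8/3 → R at (11,8/3); v=(-3,-2)
6. t=4/3 → B at (7,0); v=(-3,2)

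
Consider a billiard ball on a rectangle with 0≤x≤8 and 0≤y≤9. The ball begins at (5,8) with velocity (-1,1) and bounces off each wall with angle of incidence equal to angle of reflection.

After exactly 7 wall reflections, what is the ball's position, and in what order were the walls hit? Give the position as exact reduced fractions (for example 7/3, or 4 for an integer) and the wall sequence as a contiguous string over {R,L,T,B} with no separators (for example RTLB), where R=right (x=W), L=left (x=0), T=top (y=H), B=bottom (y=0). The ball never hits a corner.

Final position: (7,0)
Wall sequence: TLBRTLB

1. t=1 → T at (4,9); v=(-1,-1)
2. t=4 → L at (0,5); v=(1,-1)
3. t=5 → B at (5,0); v=(1,1)
4. t=3 → R at (8,3); v=(-1,1)
5. t=6 → T at (2,9); v=(-1,-1)
6. t=2 → L at (0,7); v=(1,-1)
7. t=7 → B at (7,0); v=(1,1)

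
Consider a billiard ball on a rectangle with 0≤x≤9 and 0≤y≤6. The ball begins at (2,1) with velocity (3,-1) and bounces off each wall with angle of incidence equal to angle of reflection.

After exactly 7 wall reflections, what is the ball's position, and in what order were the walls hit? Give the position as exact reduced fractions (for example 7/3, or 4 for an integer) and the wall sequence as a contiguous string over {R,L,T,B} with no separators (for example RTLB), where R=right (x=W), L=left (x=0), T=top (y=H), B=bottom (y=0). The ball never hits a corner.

Final position: (5,0)
Wall sequence: BRLTRLB

1. t=1 → B at (5,0); v=(3,1)
2. t=4/3 → R at (9,4/3); v=(-3,1)
3. t=3 → L at (0,13/3); v=(3,1)
4. t=5/3 → T at (5,6); v=(3,-1)
5. t=4/3 → R at (9,14/3); v=(-3,-1)
6. t=3 → L at (0,5/3); v=(3,-1)
7. t=5/3 → B at (5,0); v=(3,1)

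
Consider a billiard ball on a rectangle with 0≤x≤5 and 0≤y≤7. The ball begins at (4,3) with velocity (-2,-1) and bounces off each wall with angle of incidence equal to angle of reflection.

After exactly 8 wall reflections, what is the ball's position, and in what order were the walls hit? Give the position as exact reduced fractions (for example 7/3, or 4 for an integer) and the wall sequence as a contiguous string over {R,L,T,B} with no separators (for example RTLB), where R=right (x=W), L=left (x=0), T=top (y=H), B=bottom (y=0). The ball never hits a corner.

Final position: (5,5/2)
Wall sequence: LBRLRTLR

1. t=2 → L at (0,1); v=(2,-1)
2. t=1 → B at (2,0); v=(2,1)
3. t=3/2 → R at (5,3/2); v=(-2,1)
4. t=5/2 → L at (0,4); v=(2,1)
5. t=5/2 → R at (5,13/2); v=(-2,1)
6. t=1/2 → T at (4,7); v=(-2,-1)
7. t=2 → L at (0,5); v=(2,-1)
8. t=5/2 → R at (5,5/2); v=(-2,-1)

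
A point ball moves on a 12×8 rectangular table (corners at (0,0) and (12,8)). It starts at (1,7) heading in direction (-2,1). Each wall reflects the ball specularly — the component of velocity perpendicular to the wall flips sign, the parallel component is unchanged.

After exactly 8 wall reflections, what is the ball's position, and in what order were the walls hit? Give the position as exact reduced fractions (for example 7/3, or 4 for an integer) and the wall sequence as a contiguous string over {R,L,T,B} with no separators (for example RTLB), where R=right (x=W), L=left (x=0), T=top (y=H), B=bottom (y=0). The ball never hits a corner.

1. t=1/2 → L at (0,15/2); v=(2,1)
2. t=1/2 → T at (1,8); v=(2,-1)
3. t=11/2 → R at (12,5/2); v=(-2,-1)
4. t=5/2 → B at (7,0); v=(-2,1)
5. t=7/2 → L at (0,7/2); v=(2,1)
6. t=9/2 → T at (9,8); v=(2,-1)
7. t=3/2 → R at (12,13/2); v=(-2,-1)
8. t=6 → L at (0,1/2); v=(2,-1)

Final position: (0,1/2)
Wall sequence: LTRBLTRL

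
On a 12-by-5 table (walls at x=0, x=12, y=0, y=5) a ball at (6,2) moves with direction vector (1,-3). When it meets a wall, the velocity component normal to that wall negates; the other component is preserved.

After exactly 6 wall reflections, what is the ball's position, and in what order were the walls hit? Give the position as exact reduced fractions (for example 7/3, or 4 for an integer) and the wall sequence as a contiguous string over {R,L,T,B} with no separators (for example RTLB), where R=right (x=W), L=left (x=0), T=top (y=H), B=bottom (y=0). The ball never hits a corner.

1. t=2/3 → B at (20/3,0); v=(1,3)
2. t=5/3 → T at (25/3,5); v=(1,-3)
3. t=5/3 → B at (10,0); v=(1,3)
4. t=5/3 → T at (35/3,5); v=(1,-3)
5. t=1/3 → R at (12,4); v=(-1,-3)
6. t=4/3 → B at (32/3,0); v=(-1,3)

Final position: (32/3,0)
Wall sequence: BTBTRB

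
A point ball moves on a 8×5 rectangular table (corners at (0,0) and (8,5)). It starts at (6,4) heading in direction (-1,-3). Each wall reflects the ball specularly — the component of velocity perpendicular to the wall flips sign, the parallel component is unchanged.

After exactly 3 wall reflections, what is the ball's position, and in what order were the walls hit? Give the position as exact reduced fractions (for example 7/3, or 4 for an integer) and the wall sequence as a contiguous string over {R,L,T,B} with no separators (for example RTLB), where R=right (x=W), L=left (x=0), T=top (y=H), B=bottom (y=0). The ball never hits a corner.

1. t=4/3 → B at (14/3,0); v=(-1,3)
2. t=5/3 → T at (3,5); v=(-1,-3)
3. t=5/3 → B at (4/3,0); v=(-1,3)

Final position: (4/3,0)
Wall sequence: BTB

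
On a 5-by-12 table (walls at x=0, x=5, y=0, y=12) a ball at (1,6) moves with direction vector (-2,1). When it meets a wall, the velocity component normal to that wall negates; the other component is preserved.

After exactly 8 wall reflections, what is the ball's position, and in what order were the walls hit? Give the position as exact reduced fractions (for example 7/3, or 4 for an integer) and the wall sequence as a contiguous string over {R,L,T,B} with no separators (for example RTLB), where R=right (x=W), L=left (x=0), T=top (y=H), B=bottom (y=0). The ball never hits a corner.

Final position: (0,5/2)
Wall sequence: LRLTRLRL

1. t=1/2 → L at (0,13/2); v=(2,1)
2. t=5/2 → R at (5,9); v=(-2,1)
3. t=5/2 → L at (0,23/2); v=(2,1)
4. t=1/2 → T at (1,12); v=(2,-1)
5. t=2 → R at (5,10); v=(-2,-1)
6. t=5/2 → L at (0,15/2); v=(2,-1)
7. t=5/2 → R at (5,5); v=(-2,-1)
8. t=5/2 → L at (0,5/2); v=(2,-1)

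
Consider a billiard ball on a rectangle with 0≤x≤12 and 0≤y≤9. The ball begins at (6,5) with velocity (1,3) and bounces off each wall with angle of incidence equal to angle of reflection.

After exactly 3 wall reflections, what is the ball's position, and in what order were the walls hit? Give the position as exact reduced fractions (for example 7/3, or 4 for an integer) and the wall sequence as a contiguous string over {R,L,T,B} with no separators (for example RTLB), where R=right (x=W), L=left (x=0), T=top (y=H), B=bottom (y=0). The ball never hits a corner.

Final position: (12,5)
Wall sequence: TBR

1. t=4/3 → T at (22/3,9); v=(1,-3)
2. t=3 → B at (31/3,0); v=(1,3)
3. t=5/3 → R at (12,5); v=(-1,3)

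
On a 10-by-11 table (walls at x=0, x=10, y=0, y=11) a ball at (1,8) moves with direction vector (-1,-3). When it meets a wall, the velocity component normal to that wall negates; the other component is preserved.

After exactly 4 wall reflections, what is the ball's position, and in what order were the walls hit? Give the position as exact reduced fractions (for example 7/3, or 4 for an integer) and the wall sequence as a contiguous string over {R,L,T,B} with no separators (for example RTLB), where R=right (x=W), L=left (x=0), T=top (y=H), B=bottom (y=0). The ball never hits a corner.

1. t=1 → L at (0,5); v=(1,-3)
2. t=5/3 → B at (5/3,0); v=(1,3)
3. t=11/3 → T at (16/3,11); v=(1,-3)
4. t=11/3 → B at (9,0); v=(1,3)

Final position: (9,0)
Wall sequence: LBTB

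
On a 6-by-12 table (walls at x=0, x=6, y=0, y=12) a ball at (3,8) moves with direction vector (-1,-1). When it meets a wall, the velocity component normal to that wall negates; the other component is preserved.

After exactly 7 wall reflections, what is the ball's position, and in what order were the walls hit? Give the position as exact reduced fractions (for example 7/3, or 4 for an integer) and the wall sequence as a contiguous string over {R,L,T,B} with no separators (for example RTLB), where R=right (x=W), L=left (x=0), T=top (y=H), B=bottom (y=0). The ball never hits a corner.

Final position: (0,5)
Wall sequence: LBRLTRL

1. t=3 → L at (0,5); v=(1,-1)
2. t=5 → B at (5,0); v=(1,1)
3. t=1 → R at (6,1); v=(-1,1)
4. t=6 → L at (0,7); v=(1,1)
5. t=5 → T at (5,12); v=(1,-1)
6. t=1 → R at (6,11); v=(-1,-1)
7. t=6 → L at (0,5); v=(1,-1)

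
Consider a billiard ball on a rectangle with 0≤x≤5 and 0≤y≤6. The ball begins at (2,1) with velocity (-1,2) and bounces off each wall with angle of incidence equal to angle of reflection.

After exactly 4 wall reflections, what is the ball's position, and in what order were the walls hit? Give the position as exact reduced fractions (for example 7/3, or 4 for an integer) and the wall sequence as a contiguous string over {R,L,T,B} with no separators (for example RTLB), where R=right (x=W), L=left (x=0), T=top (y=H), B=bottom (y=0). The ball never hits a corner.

1. t=2 → L at (0,5); v=(1,2)
2. t=1/2 → T at (1/2,6); v=(1,-2)
3. t=3 → B at (7/2,0); v=(1,2)
4. t=3/2 → R at (5,3); v=(-1,2)

Final position: (5,3)
Wall sequence: LTBR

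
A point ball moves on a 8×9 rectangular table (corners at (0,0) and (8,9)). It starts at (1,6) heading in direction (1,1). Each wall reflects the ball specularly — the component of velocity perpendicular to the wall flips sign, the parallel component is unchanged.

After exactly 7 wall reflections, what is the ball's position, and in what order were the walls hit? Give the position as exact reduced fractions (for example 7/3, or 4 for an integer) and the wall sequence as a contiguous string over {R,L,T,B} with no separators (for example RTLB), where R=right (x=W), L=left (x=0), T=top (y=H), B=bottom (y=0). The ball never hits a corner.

Final position: (1,0)
Wall sequence: TRBLTRB

1. t=3 → T at (4,9); v=(1,-1)
2. t=4 → R at (8,5); v=(-1,-1)
3. t=5 → B at (3,0); v=(-1,1)
4. t=3 → L at (0,3); v=(1,1)
5. t=6 → T at (6,9); v=(1,-1)
6. t=2 → R at (8,7); v=(-1,-1)
7. t=7 → B at (1,0); v=(-1,1)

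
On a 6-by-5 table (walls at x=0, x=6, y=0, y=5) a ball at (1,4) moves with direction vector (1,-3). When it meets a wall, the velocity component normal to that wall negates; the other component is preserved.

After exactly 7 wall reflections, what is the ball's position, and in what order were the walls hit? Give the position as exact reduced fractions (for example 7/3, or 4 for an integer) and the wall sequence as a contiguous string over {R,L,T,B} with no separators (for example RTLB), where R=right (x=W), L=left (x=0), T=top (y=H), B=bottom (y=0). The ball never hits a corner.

Final position: (4/3,5)
Wall sequence: BTBRTBT

1. t=4/3 → B at (7/3,0); v=(1,3)
2. t=5/3 → T at (4,5); v=(1,-3)
3. t=5/3 → B at (17/3,0); v=(1,3)
4. t=1/3 → R at (6,1); v=(-1,3)
5. t=4/3 → T at (14/3,5); v=(-1,-3)
6. t=5/3 → B at (3,0); v=(-1,3)
7. t=5/3 → T at (4/3,5); v=(-1,-3)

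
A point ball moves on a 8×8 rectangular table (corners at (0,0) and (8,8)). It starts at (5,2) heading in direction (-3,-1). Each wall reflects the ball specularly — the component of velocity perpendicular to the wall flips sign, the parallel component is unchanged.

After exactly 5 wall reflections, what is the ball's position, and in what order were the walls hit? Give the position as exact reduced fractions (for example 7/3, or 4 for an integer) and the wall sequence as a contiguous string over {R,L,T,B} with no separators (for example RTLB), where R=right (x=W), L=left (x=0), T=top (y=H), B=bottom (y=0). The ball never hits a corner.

Final position: (8,23/3)
Wall sequence: LBRLR

1. t=5/3 → L at (0,1/3); v=(3,-1)
2. t=1/3 → B at (1,0); v=(3,1)
3. t=7/3 → R at (8,7/3); v=(-3,1)
4. t=8/3 → L at (0,5); v=(3,1)
5. t=8/3 → R at (8,23/3); v=(-3,1)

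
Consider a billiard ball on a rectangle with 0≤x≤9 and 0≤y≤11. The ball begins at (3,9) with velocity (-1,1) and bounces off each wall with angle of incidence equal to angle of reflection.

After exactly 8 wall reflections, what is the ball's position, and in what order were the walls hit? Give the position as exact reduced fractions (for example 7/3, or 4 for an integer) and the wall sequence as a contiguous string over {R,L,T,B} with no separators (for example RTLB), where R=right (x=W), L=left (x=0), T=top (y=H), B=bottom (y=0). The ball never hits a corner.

1. t=2 → T at (1,11); v=(-1,-1)
2. t=1 → L at (0,10); v=(1,-1)
3. t=9 → R at (9,1); v=(-1,-1)
4. t=1 → B at (8,0); v=(-1,1)
5. t=8 → L at (0,8); v=(1,1)
6. t=3 → T at (3,11); v=(1,-1)
7. t=6 → R at (9,5); v=(-1,-1)
8. t=5 → B at (4,0); v=(-1,1)

Final position: (4,0)
Wall sequence: TLRBLTRB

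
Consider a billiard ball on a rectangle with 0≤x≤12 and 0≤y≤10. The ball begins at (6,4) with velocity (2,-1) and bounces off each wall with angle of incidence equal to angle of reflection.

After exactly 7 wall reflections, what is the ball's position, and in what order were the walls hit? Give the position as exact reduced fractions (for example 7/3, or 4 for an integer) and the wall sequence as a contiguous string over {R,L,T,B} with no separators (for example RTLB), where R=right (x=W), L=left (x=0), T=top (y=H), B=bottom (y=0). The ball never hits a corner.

Final position: (6,0)
Wall sequence: RBLTRLB

1. t=3 → R at (12,1); v=(-2,-1)
2. t=1 → B at (10,0); v=(-2,1)
3. t=5 → L at (0,5); v=(2,1)
4. t=5 → T at (10,10); v=(2,-1)
5. t=1 → R at (12,9); v=(-2,-1)
6. t=6 → L at (0,3); v=(2,-1)
7. t=3 → B at (6,0); v=(2,1)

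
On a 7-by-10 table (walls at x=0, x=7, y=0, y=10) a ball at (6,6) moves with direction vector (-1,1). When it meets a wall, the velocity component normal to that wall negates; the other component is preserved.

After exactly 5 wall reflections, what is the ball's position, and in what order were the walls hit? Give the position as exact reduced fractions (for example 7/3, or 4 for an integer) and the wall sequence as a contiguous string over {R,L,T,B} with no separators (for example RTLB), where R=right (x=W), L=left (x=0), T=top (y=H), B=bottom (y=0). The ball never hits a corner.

Final position: (0,6)
Wall sequence: TLRBL

1. t=4 → T at (2,10); v=(-1,-1)
2. t=2 → L at (0,8); v=(1,-1)
3. t=7 → R at (7,1); v=(-1,-1)
4. t=1 → B at (6,0); v=(-1,1)
5. t=6 → L at (0,6); v=(1,1)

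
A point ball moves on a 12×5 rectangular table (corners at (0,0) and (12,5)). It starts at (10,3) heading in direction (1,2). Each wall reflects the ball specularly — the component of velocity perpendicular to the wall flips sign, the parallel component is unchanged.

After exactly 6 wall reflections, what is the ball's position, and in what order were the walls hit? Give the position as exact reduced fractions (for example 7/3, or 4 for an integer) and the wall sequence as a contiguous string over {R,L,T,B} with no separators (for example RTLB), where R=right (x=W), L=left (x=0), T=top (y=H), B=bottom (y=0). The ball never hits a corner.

1. t=1 → T at (11,5); v=(1,-2)
2. t=1 → R at (12,3); v=(-1,-2)
3. t=3/2 → B at (21/2,0); v=(-1,2)
4. t=5/2 → T at (8,5); v=(-1,-2)
5. t=5/2 → B at (11/2,0); v=(-1,2)
6. t=5/2 → T at (3,5); v=(-1,-2)

Final position: (3,5)
Wall sequence: TRBTBT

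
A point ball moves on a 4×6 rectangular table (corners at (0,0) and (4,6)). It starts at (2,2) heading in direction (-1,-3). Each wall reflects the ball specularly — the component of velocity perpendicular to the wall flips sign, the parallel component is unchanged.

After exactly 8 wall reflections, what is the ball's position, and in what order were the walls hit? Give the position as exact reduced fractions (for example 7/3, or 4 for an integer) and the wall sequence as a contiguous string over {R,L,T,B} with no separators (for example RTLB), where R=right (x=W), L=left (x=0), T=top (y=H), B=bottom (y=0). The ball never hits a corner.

1. t=2/3 → B at (4/3,0); v=(-1,3)
2. t=4/3 → L at (0,4); v=(1,3)
3. t=2/3 → T at (2/3,6); v=(1,-3)
4. t=2 → B at (8/3,0); v=(1,3)
5. t=4/3 → R at (4,4); v=(-1,3)
6. t=2/3 → T at (10/3,6); v=(-1,-3)
7. t=2 → B at (4/3,0); v=(-1,3)
8. t=4/3 → L at (0,4); v=(1,3)

Final position: (0,4)
Wall sequence: BLTBRTBL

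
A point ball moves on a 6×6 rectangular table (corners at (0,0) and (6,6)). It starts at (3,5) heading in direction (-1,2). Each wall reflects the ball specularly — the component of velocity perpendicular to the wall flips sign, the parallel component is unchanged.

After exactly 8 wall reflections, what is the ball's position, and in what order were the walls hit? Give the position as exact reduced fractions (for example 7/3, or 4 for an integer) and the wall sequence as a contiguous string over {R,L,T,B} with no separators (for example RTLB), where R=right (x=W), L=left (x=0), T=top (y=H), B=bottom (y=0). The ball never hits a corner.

1. t=1/2 → T at (5/2,6); v=(-1,-2)
2. t=5/2 → L at (0,1); v=(1,-2)
3. t=1/2 → B at (1/2,0); v=(1,2)
4. t=3 → T at (7/2,6); v=(1,-2)
5. t=5/2 → R at (6,1); v=(-1,-2)
6. t=1/2 → B at (11/2,0); v=(-1,2)
7. t=3 → T at (5/2,6); v=(-1,-2)
8. t=5/2 → L at (0,1); v=(1,-2)

Final position: (0,1)
Wall sequence: TLBTRBTL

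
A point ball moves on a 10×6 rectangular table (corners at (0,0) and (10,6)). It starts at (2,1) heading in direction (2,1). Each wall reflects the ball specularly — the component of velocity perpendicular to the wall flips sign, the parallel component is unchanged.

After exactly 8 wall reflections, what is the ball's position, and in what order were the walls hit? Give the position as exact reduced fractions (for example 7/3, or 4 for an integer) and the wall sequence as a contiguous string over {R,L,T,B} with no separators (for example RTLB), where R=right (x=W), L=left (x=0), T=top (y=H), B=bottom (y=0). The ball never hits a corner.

Final position: (8,0)
Wall sequence: RTLBRTLB

1. t=4 → R at (10,5); v=(-2,1)
2. t=1 → T at (8,6); v=(-2,-1)
3. t=4 → L at (0,2); v=(2,-1)
4. t=2 → B at (4,0); v=(2,1)
5. t=3 → R at (10,3); v=(-2,1)
6. t=3 → T at (4,6); v=(-2,-1)
7. t=2 → L at (0,4); v=(2,-1)
8. t=4 → B at (8,0); v=(2,1)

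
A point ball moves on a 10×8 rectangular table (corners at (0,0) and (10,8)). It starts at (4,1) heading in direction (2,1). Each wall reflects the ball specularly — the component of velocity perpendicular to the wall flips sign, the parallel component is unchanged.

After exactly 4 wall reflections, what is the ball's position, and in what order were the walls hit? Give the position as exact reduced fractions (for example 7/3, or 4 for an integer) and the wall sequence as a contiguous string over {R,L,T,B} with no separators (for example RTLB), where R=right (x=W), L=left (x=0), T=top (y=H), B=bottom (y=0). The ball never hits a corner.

Final position: (10,2)
Wall sequence: RTLR

1. t=3 → R at (10,4); v=(-2,1)
2. t=4 → T at (2,8); v=(-2,-1)
3. t=1 → L at (0,7); v=(2,-1)
4. t=5 → R at (10,2); v=(-2,-1)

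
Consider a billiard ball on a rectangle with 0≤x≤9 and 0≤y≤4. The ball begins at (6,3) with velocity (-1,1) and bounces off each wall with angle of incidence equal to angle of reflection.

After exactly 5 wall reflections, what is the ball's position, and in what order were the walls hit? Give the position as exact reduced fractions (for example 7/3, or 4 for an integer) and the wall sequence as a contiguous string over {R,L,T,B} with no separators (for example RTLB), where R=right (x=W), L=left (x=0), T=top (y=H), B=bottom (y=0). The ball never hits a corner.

1. t=1 → T at (5,4); v=(-1,-1)
2. t=4 → B at (1,0); v=(-1,1)
3. t=1 → L at (0,1); v=(1,1)
4. t=3 → T at (3,4); v=(1,-1)
5. t=4 → B at (7,0); v=(1,1)

Final position: (7,0)
Wall sequence: TBLTB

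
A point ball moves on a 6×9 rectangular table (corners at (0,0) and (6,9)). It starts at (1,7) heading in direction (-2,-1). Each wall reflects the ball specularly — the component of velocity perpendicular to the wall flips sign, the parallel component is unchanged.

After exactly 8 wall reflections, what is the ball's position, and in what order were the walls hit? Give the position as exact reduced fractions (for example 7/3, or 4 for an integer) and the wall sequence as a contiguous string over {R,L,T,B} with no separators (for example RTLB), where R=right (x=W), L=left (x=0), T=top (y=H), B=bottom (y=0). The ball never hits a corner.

Final position: (5,9)
Wall sequence: LRLBRLRT

1. t=1/2 → L at (0,13/2); v=(2,-1)
2. t=3 → R at (6,7/2); v=(-2,-1)
3. t=3 → L at (0,1/2); v=(2,-1)
4. t=1/2 → B at (1,0); v=(2,1)
5. t=5/2 → R at (6,5/2); v=(-2,1)
6. t=3 → L at (0,11/2); v=(2,1)
7. t=3 → R at (6,17/2); v=(-2,1)
8. t=1/2 → T at (5,9); v=(-2,-1)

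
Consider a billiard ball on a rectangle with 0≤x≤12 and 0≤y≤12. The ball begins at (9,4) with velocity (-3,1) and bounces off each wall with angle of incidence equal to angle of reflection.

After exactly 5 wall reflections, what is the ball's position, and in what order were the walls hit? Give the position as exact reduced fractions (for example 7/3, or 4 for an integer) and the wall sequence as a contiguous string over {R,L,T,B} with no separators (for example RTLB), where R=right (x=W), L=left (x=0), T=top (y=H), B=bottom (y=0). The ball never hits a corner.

1. t=3 → L at (0,7); v=(3,1)
2. t=4 → R at (12,11); v=(-3,1)
3. t=1 → T at (9,12); v=(-3,-1)
4. t=3 → L at (0,9); v=(3,-1)
5. t=4 → R at (12,5); v=(-3,-1)

Final position: (12,5)
Wall sequence: LRTLR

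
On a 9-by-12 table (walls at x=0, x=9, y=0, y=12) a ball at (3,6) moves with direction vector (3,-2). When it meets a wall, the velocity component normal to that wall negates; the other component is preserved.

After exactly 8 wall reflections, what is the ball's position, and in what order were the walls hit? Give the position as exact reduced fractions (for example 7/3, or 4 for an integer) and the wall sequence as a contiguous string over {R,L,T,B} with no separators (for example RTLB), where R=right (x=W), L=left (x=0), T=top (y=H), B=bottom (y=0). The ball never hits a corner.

1. t=2 → R at (9,2); v=(-3,-2)
2. t=1 → B at (6,0); v=(-3,2)
3. t=2 → L at (0,4); v=(3,2)
4. t=3 → R at (9,10); v=(-3,2)
5. t=1 → T at (6,12); v=(-3,-2)
6. t=2 → L at (0,8); v=(3,-2)
7. t=3 → R at (9,2); v=(-3,-2)
8. t=1 → B at (6,0); v=(-3,2)

Final position: (6,0)
Wall sequence: RBLRTLRB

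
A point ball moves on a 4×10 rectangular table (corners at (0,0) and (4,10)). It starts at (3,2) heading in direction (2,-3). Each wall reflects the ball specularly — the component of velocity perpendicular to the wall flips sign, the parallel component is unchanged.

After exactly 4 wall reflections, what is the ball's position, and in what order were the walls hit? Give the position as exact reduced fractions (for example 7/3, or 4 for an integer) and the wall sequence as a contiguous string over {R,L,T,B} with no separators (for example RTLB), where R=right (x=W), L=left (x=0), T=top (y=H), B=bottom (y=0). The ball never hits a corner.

Final position: (3,10)
Wall sequence: RBLT

1. t=1/2 → R at (4,1/2); v=(-2,-3)
2. t=1/6 → B at (11/3,0); v=(-2,3)
3. t=11/6 → L at (0,11/2); v=(2,3)
4. t=3/2 → T at (3,10); v=(2,-3)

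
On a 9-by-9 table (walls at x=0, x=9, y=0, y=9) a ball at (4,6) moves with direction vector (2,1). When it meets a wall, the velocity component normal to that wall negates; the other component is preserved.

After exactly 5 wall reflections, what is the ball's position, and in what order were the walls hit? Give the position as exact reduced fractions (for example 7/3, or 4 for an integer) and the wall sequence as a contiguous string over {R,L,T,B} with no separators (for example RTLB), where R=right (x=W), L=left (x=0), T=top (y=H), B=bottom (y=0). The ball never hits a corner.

Final position: (8,0)
Wall sequence: RTLRB

1. t=5/2 → R at (9,17/2); v=(-2,1)
2. t=1/2 → T at (8,9); v=(-2,-1)
3. t=4 → L at (0,5); v=(2,-1)
4. t=9/2 → R at (9,1/2); v=(-2,-1)
5. t=1/2 → B at (8,0); v=(-2,1)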